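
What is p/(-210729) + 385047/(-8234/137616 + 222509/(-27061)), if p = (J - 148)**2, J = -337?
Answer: -151088445758708598769/3249822474949161 ≈ -46491.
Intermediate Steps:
p = 235225 (p = (-337 - 148)**2 = (-485)**2 = 235225)
p/(-210729) + 385047/(-8234/137616 + 222509/(-27061)) = 235225/(-210729) + 385047/(-8234/137616 + 222509/(-27061)) = 235225*(-1/210729) + 385047/(-8234*1/137616 + 222509*(-1/27061)) = -235225/210729 + 385047/(-4117/68808 - 222509/27061) = -235225/210729 + 385047/(-15421809409/1862013288) = -235225/210729 + 385047*(-1862013288/15421809409) = -235225/210729 - 716962630504536/15421809409 = -151088445758708598769/3249822474949161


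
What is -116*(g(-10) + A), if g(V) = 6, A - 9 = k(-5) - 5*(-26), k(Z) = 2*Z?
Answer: -15660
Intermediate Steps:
A = 129 (A = 9 + (2*(-5) - 5*(-26)) = 9 + (-10 + 130) = 9 + 120 = 129)
-116*(g(-10) + A) = -116*(6 + 129) = -116*135 = -15660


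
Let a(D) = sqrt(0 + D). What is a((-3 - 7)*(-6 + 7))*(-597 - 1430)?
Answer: -2027*I*sqrt(10) ≈ -6409.9*I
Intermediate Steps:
a(D) = sqrt(D)
a((-3 - 7)*(-6 + 7))*(-597 - 1430) = sqrt((-3 - 7)*(-6 + 7))*(-597 - 1430) = sqrt(-10*1)*(-2027) = sqrt(-10)*(-2027) = (I*sqrt(10))*(-2027) = -2027*I*sqrt(10)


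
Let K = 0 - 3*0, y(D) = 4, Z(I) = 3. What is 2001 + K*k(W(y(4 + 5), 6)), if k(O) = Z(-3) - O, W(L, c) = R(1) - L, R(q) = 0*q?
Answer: 2001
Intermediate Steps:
R(q) = 0
K = 0 (K = 0 + 0 = 0)
W(L, c) = -L (W(L, c) = 0 - L = -L)
k(O) = 3 - O
2001 + K*k(W(y(4 + 5), 6)) = 2001 + 0*(3 - (-1)*4) = 2001 + 0*(3 - 1*(-4)) = 2001 + 0*(3 + 4) = 2001 + 0*7 = 2001 + 0 = 2001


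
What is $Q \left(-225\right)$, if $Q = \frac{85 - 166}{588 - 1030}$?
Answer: $- \frac{18225}{442} \approx -41.233$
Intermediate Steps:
$Q = \frac{81}{442}$ ($Q = - \frac{81}{588 - 1030} = - \frac{81}{-442} = \left(-81\right) \left(- \frac{1}{442}\right) = \frac{81}{442} \approx 0.18326$)
$Q \left(-225\right) = \frac{81}{442} \left(-225\right) = - \frac{18225}{442}$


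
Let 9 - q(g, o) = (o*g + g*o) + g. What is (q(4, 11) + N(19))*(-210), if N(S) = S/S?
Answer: 17220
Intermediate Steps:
q(g, o) = 9 - g - 2*g*o (q(g, o) = 9 - ((o*g + g*o) + g) = 9 - ((g*o + g*o) + g) = 9 - (2*g*o + g) = 9 - (g + 2*g*o) = 9 + (-g - 2*g*o) = 9 - g - 2*g*o)
N(S) = 1
(q(4, 11) + N(19))*(-210) = ((9 - 1*4 - 2*4*11) + 1)*(-210) = ((9 - 4 - 88) + 1)*(-210) = (-83 + 1)*(-210) = -82*(-210) = 17220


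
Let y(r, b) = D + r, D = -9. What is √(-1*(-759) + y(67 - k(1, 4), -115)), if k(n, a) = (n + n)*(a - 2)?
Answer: √813 ≈ 28.513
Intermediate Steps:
k(n, a) = 2*n*(-2 + a) (k(n, a) = (2*n)*(-2 + a) = 2*n*(-2 + a))
y(r, b) = -9 + r
√(-1*(-759) + y(67 - k(1, 4), -115)) = √(-1*(-759) + (-9 + (67 - 2*(-2 + 4)))) = √(759 + (-9 + (67 - 2*2))) = √(759 + (-9 + (67 - 1*4))) = √(759 + (-9 + (67 - 4))) = √(759 + (-9 + 63)) = √(759 + 54) = √813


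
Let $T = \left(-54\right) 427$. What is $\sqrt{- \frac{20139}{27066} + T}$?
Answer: $\frac{i \sqrt{1876900692758}}{9022} \approx 151.85 i$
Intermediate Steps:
$T = -23058$
$\sqrt{- \frac{20139}{27066} + T} = \sqrt{- \frac{20139}{27066} - 23058} = \sqrt{\left(-20139\right) \frac{1}{27066} - 23058} = \sqrt{- \frac{6713}{9022} - 23058} = \sqrt{- \frac{208035989}{9022}} = \frac{i \sqrt{1876900692758}}{9022}$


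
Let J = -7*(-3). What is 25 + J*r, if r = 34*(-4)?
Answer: -2831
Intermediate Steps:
r = -136
J = 21
25 + J*r = 25 + 21*(-136) = 25 - 2856 = -2831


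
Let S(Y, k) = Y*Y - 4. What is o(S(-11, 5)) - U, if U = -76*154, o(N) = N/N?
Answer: 11705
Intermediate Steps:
S(Y, k) = -4 + Y² (S(Y, k) = Y² - 4 = -4 + Y²)
o(N) = 1
U = -11704
o(S(-11, 5)) - U = 1 - 1*(-11704) = 1 + 11704 = 11705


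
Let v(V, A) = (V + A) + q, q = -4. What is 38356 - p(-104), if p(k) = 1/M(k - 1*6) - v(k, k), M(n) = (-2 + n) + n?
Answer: 8467969/222 ≈ 38144.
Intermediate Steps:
v(V, A) = -4 + A + V (v(V, A) = (V + A) - 4 = (A + V) - 4 = -4 + A + V)
M(n) = -2 + 2*n
p(k) = 4 + 1/(-14 + 2*k) - 2*k (p(k) = 1/(-2 + 2*(k - 1*6)) - (-4 + k + k) = 1/(-2 + 2*(k - 6)) - (-4 + 2*k) = 1/(-2 + 2*(-6 + k)) + (4 - 2*k) = 1/(-2 + (-12 + 2*k)) + (4 - 2*k) = 1/(-14 + 2*k) + (4 - 2*k) = 4 + 1/(-14 + 2*k) - 2*k)
38356 - p(-104) = 38356 - (1 + 4*(-7 - 104)*(2 - 1*(-104)))/(2*(-7 - 104)) = 38356 - (1 + 4*(-111)*(2 + 104))/(2*(-111)) = 38356 - (-1)*(1 + 4*(-111)*106)/(2*111) = 38356 - (-1)*(1 - 47064)/(2*111) = 38356 - (-1)*(-47063)/(2*111) = 38356 - 1*47063/222 = 38356 - 47063/222 = 8467969/222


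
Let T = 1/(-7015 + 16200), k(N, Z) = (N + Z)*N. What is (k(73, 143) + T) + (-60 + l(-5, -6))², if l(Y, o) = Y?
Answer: 183635706/9185 ≈ 19993.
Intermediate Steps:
k(N, Z) = N*(N + Z)
T = 1/9185 ≈ 0.00010887
(k(73, 143) + T) + (-60 + l(-5, -6))² = (73*(73 + 143) + 1/9185) + (-60 - 5)² = (73*216 + 1/9185) + (-65)² = (15768 + 1/9185) + 4225 = 144829081/9185 + 4225 = 183635706/9185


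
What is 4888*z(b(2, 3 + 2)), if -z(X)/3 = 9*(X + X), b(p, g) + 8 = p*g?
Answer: -527904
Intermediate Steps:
b(p, g) = -8 + g*p (b(p, g) = -8 + p*g = -8 + g*p)
z(X) = -54*X (z(X) = -27*(X + X) = -27*2*X = -54*X)
4888*z(b(2, 3 + 2)) = 4888*(-54*(-8 + (3 + 2)*2)) = 4888*(-54*(-8 + 5*2)) = 4888*(-54*(-8 + 10)) = 4888*(-54*2) = 4888*(-108) = -527904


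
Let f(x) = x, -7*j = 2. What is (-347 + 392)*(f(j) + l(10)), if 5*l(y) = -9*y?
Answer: -5760/7 ≈ -822.86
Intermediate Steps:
j = -2/7 (j = -⅐*2 = -2/7 ≈ -0.28571)
l(y) = -9*y/5 (l(y) = (-9*y)/5 = -9*y/5)
(-347 + 392)*(f(j) + l(10)) = (-347 + 392)*(-2/7 - 9/5*10) = 45*(-2/7 - 18) = 45*(-128/7) = -5760/7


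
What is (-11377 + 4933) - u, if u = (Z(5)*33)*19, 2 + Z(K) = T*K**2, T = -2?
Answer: 26160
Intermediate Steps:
Z(K) = -2 - 2*K**2
u = -32604 (u = ((-2 - 2*5**2)*33)*19 = ((-2 - 2*25)*33)*19 = ((-2 - 50)*33)*19 = -52*33*19 = -1716*19 = -32604)
(-11377 + 4933) - u = (-11377 + 4933) - 1*(-32604) = -6444 + 32604 = 26160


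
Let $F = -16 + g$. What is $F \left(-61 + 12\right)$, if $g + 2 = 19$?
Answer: $-49$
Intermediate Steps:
$g = 17$ ($g = -2 + 19 = 17$)
$F = 1$ ($F = -16 + 17 = 1$)
$F \left(-61 + 12\right) = 1 \left(-61 + 12\right) = 1 \left(-49\right) = -49$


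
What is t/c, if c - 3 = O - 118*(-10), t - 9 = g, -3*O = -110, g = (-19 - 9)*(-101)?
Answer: 8511/3659 ≈ 2.3260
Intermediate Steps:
g = 2828 (g = -28*(-101) = 2828)
O = 110/3 (O = -⅓*(-110) = 110/3 ≈ 36.667)
t = 2837 (t = 9 + 2828 = 2837)
c = 3659/3 (c = 3 + (110/3 - 118*(-10)) = 3 + (110/3 + 1180) = 3 + 3650/3 = 3659/3 ≈ 1219.7)
t/c = 2837/(3659/3) = 2837*(3/3659) = 8511/3659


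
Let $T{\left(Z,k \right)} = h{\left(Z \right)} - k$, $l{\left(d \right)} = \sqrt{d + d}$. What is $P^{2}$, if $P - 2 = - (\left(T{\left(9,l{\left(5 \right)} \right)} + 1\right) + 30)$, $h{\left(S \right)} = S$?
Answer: $\left(38 - \sqrt{10}\right)^{2} \approx 1213.7$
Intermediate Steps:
$l{\left(d \right)} = \sqrt{2} \sqrt{d}$ ($l{\left(d \right)} = \sqrt{2 d} = \sqrt{2} \sqrt{d}$)
$T{\left(Z,k \right)} = Z - k$
$P = -38 + \sqrt{10}$ ($P = 2 - \left(\left(\left(9 - \sqrt{2} \sqrt{5}\right) + 1\right) + 30\right) = 2 - \left(\left(\left(9 - \sqrt{10}\right) + 1\right) + 30\right) = 2 - \left(\left(10 - \sqrt{10}\right) + 30\right) = 2 - \left(40 - \sqrt{10}\right) = -38 + \sqrt{10} \approx -34.838$)
$P^{2} = \left(-38 + \sqrt{10}\right)^{2}$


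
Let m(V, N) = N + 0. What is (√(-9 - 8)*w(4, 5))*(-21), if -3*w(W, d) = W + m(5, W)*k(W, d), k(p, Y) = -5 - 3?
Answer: -196*I*√17 ≈ -808.13*I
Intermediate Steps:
k(p, Y) = -8
m(V, N) = N
w(W, d) = 7*W/3 (w(W, d) = -(W + W*(-8))/3 = -(W - 8*W)/3 = -(-7)*W/3 = 7*W/3)
(√(-9 - 8)*w(4, 5))*(-21) = (√(-9 - 8)*((7/3)*4))*(-21) = (√(-17)*(28/3))*(-21) = ((I*√17)*(28/3))*(-21) = (28*I*√17/3)*(-21) = -196*I*√17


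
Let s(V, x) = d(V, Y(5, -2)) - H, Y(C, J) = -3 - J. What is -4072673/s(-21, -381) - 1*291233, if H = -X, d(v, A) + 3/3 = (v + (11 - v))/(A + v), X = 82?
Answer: -55033859/161 ≈ -3.4183e+5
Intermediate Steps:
d(v, A) = -1 + 11/(A + v) (d(v, A) = -1 + (v + (11 - v))/(A + v) = -1 + 11/(A + v))
H = -82 (H = -1*82 = -82)
s(V, x) = 82 + (12 - V)/(-1 + V) (s(V, x) = (11 - (-3 - 1*(-2)) - V)/((-3 - 1*(-2)) + V) - 1*(-82) = (11 - (-3 + 2) - V)/((-3 + 2) + V) + 82 = (11 - 1*(-1) - V)/(-1 + V) + 82 = (11 + 1 - V)/(-1 + V) + 82 = (12 - V)/(-1 + V) + 82 = 82 + (12 - V)/(-1 + V))
-4072673/s(-21, -381) - 1*291233 = -4072673*(-1 - 21)/(-70 + 81*(-21)) - 1*291233 = -4072673*(-22/(-70 - 1701)) - 291233 = -4072673/((-1/22*(-1771))) - 291233 = -4072673/161/2 - 291233 = -4072673*2/161 - 291233 = -8145346/161 - 291233 = -55033859/161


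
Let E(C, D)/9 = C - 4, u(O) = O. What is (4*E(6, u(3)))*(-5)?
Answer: -360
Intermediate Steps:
E(C, D) = -36 + 9*C (E(C, D) = 9*(C - 4) = 9*(-4 + C) = -36 + 9*C)
(4*E(6, u(3)))*(-5) = (4*(-36 + 9*6))*(-5) = (4*(-36 + 54))*(-5) = (4*18)*(-5) = 72*(-5) = -360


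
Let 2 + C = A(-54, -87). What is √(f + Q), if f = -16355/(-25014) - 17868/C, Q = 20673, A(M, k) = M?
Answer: 2*√40226403953274/87549 ≈ 144.89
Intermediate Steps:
C = -56 (C = -2 - 54 = -56)
f = 27991627/87549 (f = -16355/(-25014) - 17868/(-56) = -16355*(-1/25014) - 17868*(-1/56) = 16355/25014 + 4467/14 = 27991627/87549 ≈ 319.73)
√(f + Q) = √(27991627/87549 + 20673) = √(1837892104/87549) = 2*√40226403953274/87549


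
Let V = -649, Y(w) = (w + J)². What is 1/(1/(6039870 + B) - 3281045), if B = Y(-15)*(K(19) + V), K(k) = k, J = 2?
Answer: -5933400/19467752402999 ≈ -3.0478e-7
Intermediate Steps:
Y(w) = (2 + w)² (Y(w) = (w + 2)² = (2 + w)²)
B = -106470 (B = (2 - 15)²*(19 - 649) = (-13)²*(-630) = 169*(-630) = -106470)
1/(1/(6039870 + B) - 3281045) = 1/(1/(6039870 - 106470) - 3281045) = 1/(1/5933400 - 3281045) = 1/(-19467752402999/5933400) = -5933400/19467752402999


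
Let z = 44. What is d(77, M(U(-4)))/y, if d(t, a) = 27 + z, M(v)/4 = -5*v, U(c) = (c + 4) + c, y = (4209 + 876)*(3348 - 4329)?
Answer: -71/4988385 ≈ -1.4233e-5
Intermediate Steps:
y = -4988385 (y = 5085*(-981) = -4988385)
U(c) = 4 + 2*c (U(c) = (4 + c) + c = 4 + 2*c)
M(v) = -20*v (M(v) = 4*(-5*v) = -20*v)
d(t, a) = 71 (d(t, a) = 27 + 44 = 71)
d(77, M(U(-4)))/y = 71/(-4988385) = 71*(-1/4988385) = -71/4988385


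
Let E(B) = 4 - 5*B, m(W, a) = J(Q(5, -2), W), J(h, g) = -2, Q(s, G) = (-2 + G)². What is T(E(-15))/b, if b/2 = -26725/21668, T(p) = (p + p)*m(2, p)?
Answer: 3423544/26725 ≈ 128.10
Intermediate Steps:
m(W, a) = -2
T(p) = -4*p (T(p) = (p + p)*(-2) = (2*p)*(-2) = -4*p)
b = -26725/10834 (b = 2*(-26725/21668) = -26725/10834 ≈ -2.4668)
T(E(-15))/b = (-4*(4 - 5*(-15)))/(-26725/10834) = -4*(4 + 75)*(-10834/26725) = -4*79*(-10834/26725) = -316*(-10834/26725) = 3423544/26725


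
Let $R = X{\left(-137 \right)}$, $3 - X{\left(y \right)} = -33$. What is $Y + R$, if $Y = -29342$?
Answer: $-29306$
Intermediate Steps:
$X{\left(y \right)} = 36$ ($X{\left(y \right)} = 3 - -33 = 3 + 33 = 36$)
$R = 36$
$Y + R = -29342 + 36 = -29306$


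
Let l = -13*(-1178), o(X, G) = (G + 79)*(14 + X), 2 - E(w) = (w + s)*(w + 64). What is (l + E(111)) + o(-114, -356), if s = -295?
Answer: 75216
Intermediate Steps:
E(w) = 2 - (-295 + w)*(64 + w) (E(w) = 2 - (w - 295)*(w + 64) = 2 - (-295 + w)*(64 + w))
o(X, G) = (14 + X)*(79 + G) (o(X, G) = (79 + G)*(14 + X) = (14 + X)*(79 + G))
l = 15314
(l + E(111)) + o(-114, -356) = (15314 + (18882 - 1*111² + 231*111)) + (1106 + 14*(-356) + 79*(-114) - 356*(-114)) = (15314 + (18882 - 1*12321 + 25641)) + (1106 - 4984 - 9006 + 40584) = (15314 + (18882 - 12321 + 25641)) + 27700 = (15314 + 32202) + 27700 = 47516 + 27700 = 75216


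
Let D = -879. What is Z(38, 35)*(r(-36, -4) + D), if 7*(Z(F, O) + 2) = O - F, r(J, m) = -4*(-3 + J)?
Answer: 12291/7 ≈ 1755.9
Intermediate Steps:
r(J, m) = 12 - 4*J
Z(F, O) = -2 - F/7 + O/7 (Z(F, O) = -2 + (O - F)/7 = -2 + (-F/7 + O/7) = -2 - F/7 + O/7)
Z(38, 35)*(r(-36, -4) + D) = (-2 - 1/7*38 + (1/7)*35)*((12 - 4*(-36)) - 879) = (-2 - 38/7 + 5)*((12 + 144) - 879) = -17*(156 - 879)/7 = -17/7*(-723) = 12291/7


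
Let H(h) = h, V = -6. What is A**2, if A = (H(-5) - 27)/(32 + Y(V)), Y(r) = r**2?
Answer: 64/289 ≈ 0.22145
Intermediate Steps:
A = -8/17 (A = (-5 - 27)/(32 + (-6)**2) = -32/(32 + 36) = -32/68 = -32*1/68 = -8/17 ≈ -0.47059)
A**2 = (-8/17)**2 = 64/289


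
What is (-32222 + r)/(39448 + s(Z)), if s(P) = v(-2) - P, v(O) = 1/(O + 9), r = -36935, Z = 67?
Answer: -484099/275668 ≈ -1.7561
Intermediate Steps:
v(O) = 1/(9 + O)
s(P) = ⅐ - P (s(P) = 1/(9 - 2) - P = 1/7 - P = ⅐ - P)
(-32222 + r)/(39448 + s(Z)) = (-32222 - 36935)/(39448 + (⅐ - 1*67)) = -69157/(39448 + (⅐ - 67)) = -69157/(39448 - 468/7) = -69157/275668/7 = -69157*7/275668 = -484099/275668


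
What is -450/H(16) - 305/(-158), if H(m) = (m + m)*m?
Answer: 21265/20224 ≈ 1.0515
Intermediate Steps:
H(m) = 2*m² (H(m) = (2*m)*m = 2*m²)
-450/H(16) - 305/(-158) = -450/(2*16²) - 305/(-158) = -450/(2*256) - 305*(-1/158) = -450/512 + 305/158 = -450*1/512 + 305/158 = -225/256 + 305/158 = 21265/20224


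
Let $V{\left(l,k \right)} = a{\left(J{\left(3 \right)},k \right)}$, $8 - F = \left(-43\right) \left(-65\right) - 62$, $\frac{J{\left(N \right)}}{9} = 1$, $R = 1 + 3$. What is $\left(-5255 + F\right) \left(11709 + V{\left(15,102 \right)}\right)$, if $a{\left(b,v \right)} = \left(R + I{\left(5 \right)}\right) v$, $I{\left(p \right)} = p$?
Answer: $-100763460$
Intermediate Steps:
$R = 4$
$J{\left(N \right)} = 9$ ($J{\left(N \right)} = 9 \cdot 1 = 9$)
$a{\left(b,v \right)} = 9 v$ ($a{\left(b,v \right)} = \left(4 + 5\right) v = 9 v$)
$F = -2725$ ($F = 8 - \left(\left(-43\right) \left(-65\right) - 62\right) = 8 - \left(2795 - 62\right) = 8 - 2733 = -2725$)
$V{\left(l,k \right)} = 9 k$
$\left(-5255 + F\right) \left(11709 + V{\left(15,102 \right)}\right) = \left(-5255 - 2725\right) \left(11709 + 9 \cdot 102\right) = - 7980 \left(11709 + 918\right) = \left(-7980\right) 12627 = -100763460$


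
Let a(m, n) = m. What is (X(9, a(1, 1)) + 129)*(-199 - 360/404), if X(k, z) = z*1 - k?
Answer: -2442869/101 ≈ -24187.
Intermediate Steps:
X(k, z) = z - k
(X(9, a(1, 1)) + 129)*(-199 - 360/404) = ((1 - 1*9) + 129)*(-199 - 360/404) = ((1 - 9) + 129)*(-199 - 360*1/404) = (-8 + 129)*(-199 - 90/101) = 121*(-20189/101) = -2442869/101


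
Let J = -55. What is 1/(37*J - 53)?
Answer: -1/2088 ≈ -0.00047893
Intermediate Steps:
1/(37*J - 53) = 1/(37*(-55) - 53) = 1/(-2035 - 53) = 1/(-2088) = -1/2088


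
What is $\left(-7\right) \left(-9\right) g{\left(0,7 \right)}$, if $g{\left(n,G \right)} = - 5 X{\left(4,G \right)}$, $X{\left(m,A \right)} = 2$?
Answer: $-630$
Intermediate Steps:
$g{\left(n,G \right)} = -10$ ($g{\left(n,G \right)} = \left(-5\right) 2 = -10$)
$\left(-7\right) \left(-9\right) g{\left(0,7 \right)} = \left(-7\right) \left(-9\right) \left(-10\right) = 63 \left(-10\right) = -630$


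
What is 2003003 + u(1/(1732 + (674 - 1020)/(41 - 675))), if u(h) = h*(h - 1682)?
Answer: 604184156196097658/301639313089 ≈ 2.0030e+6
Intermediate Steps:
u(h) = h*(-1682 + h)
2003003 + u(1/(1732 + (674 - 1020)/(41 - 675))) = 2003003 + (-1682 + 1/(1732 + (674 - 1020)/(41 - 675)))/(1732 + (674 - 1020)/(41 - 675)) = 2003003 + (-1682 + 1/(1732 - 346/(-634)))/(1732 - 346/(-634)) = 2003003 + (-1682 + 1/(1732 - 346*(-1/634)))/(1732 - 346*(-1/634)) = 2003003 + (-1682 + 1/(1732 + 173/317))/(1732 + 173/317) = 2003003 + (-1682 + 1/(549217/317))/(549217/317) = 2003003 + 317*(-1682 + 317/549217)/549217 = 2003003 + (317/549217)*(-923782677/549217) = 2003003 - 292839108609/301639313089 = 604184156196097658/301639313089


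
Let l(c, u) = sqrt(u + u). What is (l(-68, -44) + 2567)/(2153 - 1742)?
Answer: 2567/411 + 2*I*sqrt(22)/411 ≈ 6.2457 + 0.022824*I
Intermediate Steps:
l(c, u) = sqrt(2)*sqrt(u) (l(c, u) = sqrt(2*u) = sqrt(2)*sqrt(u))
(l(-68, -44) + 2567)/(2153 - 1742) = (sqrt(2)*sqrt(-44) + 2567)/(2153 - 1742) = (sqrt(2)*(2*I*sqrt(11)) + 2567)/411 = (2*I*sqrt(22) + 2567)*(1/411) = (2567 + 2*I*sqrt(22))*(1/411) = 2567/411 + 2*I*sqrt(22)/411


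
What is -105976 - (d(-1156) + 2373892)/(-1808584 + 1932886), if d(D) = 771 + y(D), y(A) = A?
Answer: -4391800753/41434 ≈ -1.0600e+5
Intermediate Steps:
d(D) = 771 + D
-105976 - (d(-1156) + 2373892)/(-1808584 + 1932886) = -105976 - ((771 - 1156) + 2373892)/(-1808584 + 1932886) = -105976 - (-385 + 2373892)/124302 = -105976 - 2373507/124302 = -105976 - 1*791169/41434 = -105976 - 791169/41434 = -4391800753/41434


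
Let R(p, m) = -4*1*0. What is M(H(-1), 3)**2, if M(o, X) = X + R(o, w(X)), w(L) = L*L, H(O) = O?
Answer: 9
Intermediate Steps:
w(L) = L**2
R(p, m) = 0 (R(p, m) = -4*0 = 0)
M(o, X) = X (M(o, X) = X + 0 = X)
M(H(-1), 3)**2 = 3**2 = 9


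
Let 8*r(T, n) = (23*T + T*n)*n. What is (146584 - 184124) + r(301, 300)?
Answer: 7216645/2 ≈ 3.6083e+6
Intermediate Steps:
r(T, n) = n*(23*T + T*n)/8 (r(T, n) = ((23*T + T*n)*n)/8 = (n*(23*T + T*n))/8 = n*(23*T + T*n)/8)
(146584 - 184124) + r(301, 300) = (146584 - 184124) + (⅛)*301*300*(23 + 300) = -37540 + (⅛)*301*300*323 = -37540 + 7291725/2 = 7216645/2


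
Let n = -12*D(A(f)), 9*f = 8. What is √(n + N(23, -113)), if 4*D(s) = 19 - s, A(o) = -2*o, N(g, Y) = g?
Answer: I*√354/3 ≈ 6.2716*I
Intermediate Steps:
f = 8/9 (f = (⅑)*8 = 8/9 ≈ 0.88889)
D(s) = 19/4 - s/4 (D(s) = (19 - s)/4 = 19/4 - s/4)
n = -187/3 (n = -12*(19/4 - (-1)*8/(2*9)) = -12*(19/4 - ¼*(-16/9)) = -12*(19/4 + 4/9) = -12*187/36 = -187/3 ≈ -62.333)
√(n + N(23, -113)) = √(-187/3 + 23) = √(-118/3) = I*√354/3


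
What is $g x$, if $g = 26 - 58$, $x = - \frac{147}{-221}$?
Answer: $- \frac{4704}{221} \approx -21.285$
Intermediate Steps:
$x = \frac{147}{221}$ ($x = \left(-147\right) \left(- \frac{1}{221}\right) = \frac{147}{221} \approx 0.66516$)
$g = -32$ ($g = 26 - 58 = -32$)
$g x = \left(-32\right) \frac{147}{221} = - \frac{4704}{221}$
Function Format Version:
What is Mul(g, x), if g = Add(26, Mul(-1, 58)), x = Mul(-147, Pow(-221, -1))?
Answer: Rational(-4704, 221) ≈ -21.285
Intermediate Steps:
x = Rational(147, 221) (x = Mul(-147, Rational(-1, 221)) = Rational(147, 221) ≈ 0.66516)
g = -32 (g = Add(26, -58) = -32)
Mul(g, x) = Mul(-32, Rational(147, 221)) = Rational(-4704, 221)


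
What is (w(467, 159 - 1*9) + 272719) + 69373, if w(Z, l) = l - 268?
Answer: 341974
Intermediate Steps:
w(Z, l) = -268 + l
(w(467, 159 - 1*9) + 272719) + 69373 = ((-268 + (159 - 1*9)) + 272719) + 69373 = ((-268 + (159 - 9)) + 272719) + 69373 = ((-268 + 150) + 272719) + 69373 = (-118 + 272719) + 69373 = 272601 + 69373 = 341974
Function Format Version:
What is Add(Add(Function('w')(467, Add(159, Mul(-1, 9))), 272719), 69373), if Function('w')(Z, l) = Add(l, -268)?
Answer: 341974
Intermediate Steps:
Function('w')(Z, l) = Add(-268, l)
Add(Add(Function('w')(467, Add(159, Mul(-1, 9))), 272719), 69373) = Add(Add(Add(-268, Add(159, Mul(-1, 9))), 272719), 69373) = Add(Add(Add(-268, Add(159, -9)), 272719), 69373) = Add(Add(Add(-268, 150), 272719), 69373) = Add(Add(-118, 272719), 69373) = Add(272601, 69373) = 341974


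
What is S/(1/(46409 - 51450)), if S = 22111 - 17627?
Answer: -22603844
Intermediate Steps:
S = 4484
S/(1/(46409 - 51450)) = 4484/(1/(46409 - 51450)) = 4484/(1/(-5041)) = 4484/(-1/5041) = 4484*(-5041) = -22603844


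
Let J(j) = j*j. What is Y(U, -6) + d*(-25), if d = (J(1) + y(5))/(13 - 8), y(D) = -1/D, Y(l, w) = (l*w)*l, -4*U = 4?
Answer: -10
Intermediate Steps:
U = -1 (U = -¼*4 = -1)
J(j) = j²
Y(l, w) = w*l²
d = 4/25 (d = (1² - 1/5)/(13 - 8) = (1 - 1*⅕)/5 = (1 - ⅕)*(⅕) = (⅘)*(⅕) = 4/25 ≈ 0.16000)
Y(U, -6) + d*(-25) = -6*(-1)² + (4/25)*(-25) = -6*1 - 4 = -6 - 4 = -10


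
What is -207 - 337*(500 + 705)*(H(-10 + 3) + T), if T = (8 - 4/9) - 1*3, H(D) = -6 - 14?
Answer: 56443952/9 ≈ 6.2716e+6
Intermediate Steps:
H(D) = -20
T = 41/9 (T = (8 + (1/9)*(-4)) - 3 = (8 - 4/9) - 3 = 68/9 - 3 = 41/9 ≈ 4.5556)
-207 - 337*(500 + 705)*(H(-10 + 3) + T) = -207 - 337*(500 + 705)*(-20 + 41/9) = -207 - 406085*(-139)/9 = -207 - 337*(-167495/9) = -207 + 56445815/9 = 56443952/9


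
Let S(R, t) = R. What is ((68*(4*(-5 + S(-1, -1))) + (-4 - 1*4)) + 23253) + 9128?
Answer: 30741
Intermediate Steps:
((68*(4*(-5 + S(-1, -1))) + (-4 - 1*4)) + 23253) + 9128 = ((68*(4*(-5 - 1)) + (-4 - 1*4)) + 23253) + 9128 = ((68*(4*(-6)) + (-4 - 4)) + 23253) + 9128 = ((68*(-24) - 8) + 23253) + 9128 = ((-1632 - 8) + 23253) + 9128 = (-1640 + 23253) + 9128 = 21613 + 9128 = 30741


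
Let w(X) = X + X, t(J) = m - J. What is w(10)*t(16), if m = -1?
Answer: -340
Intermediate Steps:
t(J) = -1 - J
w(X) = 2*X
w(10)*t(16) = (2*10)*(-1 - 1*16) = 20*(-1 - 16) = 20*(-17) = -340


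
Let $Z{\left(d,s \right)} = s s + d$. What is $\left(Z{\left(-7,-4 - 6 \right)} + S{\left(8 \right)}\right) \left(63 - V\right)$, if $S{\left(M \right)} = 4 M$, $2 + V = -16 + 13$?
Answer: $8500$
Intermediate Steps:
$V = -5$ ($V = -2 + \left(-16 + 13\right) = -2 - 3 = -5$)
$Z{\left(d,s \right)} = d + s^{2}$ ($Z{\left(d,s \right)} = s^{2} + d = d + s^{2}$)
$\left(Z{\left(-7,-4 - 6 \right)} + S{\left(8 \right)}\right) \left(63 - V\right) = \left(\left(-7 + \left(-4 - 6\right)^{2}\right) + 4 \cdot 8\right) \left(63 - -5\right) = \left(\left(-7 + \left(-10\right)^{2}\right) + 32\right) \left(63 + 5\right) = \left(\left(-7 + 100\right) + 32\right) 68 = \left(93 + 32\right) 68 = 125 \cdot 68 = 8500$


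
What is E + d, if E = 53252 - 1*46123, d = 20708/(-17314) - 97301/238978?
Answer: 14745390507465/2068832546 ≈ 7127.4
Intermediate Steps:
d = -3316712969/2068832546 (d = 20708*(-1/17314) - 97301*1/238978 = -10354/8657 - 97301/238978 = -3316712969/2068832546 ≈ -1.6032)
E = 7129 (E = 53252 - 46123 = 7129)
E + d = 7129 - 3316712969/2068832546 = 14745390507465/2068832546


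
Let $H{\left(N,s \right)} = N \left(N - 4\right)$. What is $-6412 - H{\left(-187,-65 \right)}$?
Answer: $-42129$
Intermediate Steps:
$H{\left(N,s \right)} = N \left(-4 + N\right)$
$-6412 - H{\left(-187,-65 \right)} = -6412 - - 187 \left(-4 - 187\right) = -6412 - \left(-187\right) \left(-191\right) = -6412 - 35717 = -42129$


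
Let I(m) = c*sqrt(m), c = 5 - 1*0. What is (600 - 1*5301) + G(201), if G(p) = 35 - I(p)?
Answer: -4666 - 5*sqrt(201) ≈ -4736.9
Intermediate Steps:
c = 5 (c = 5 + 0 = 5)
I(m) = 5*sqrt(m)
G(p) = 35 - 5*sqrt(p)
(600 - 1*5301) + G(201) = (600 - 1*5301) + (35 - 5*sqrt(201)) = (600 - 5301) + (35 - 5*sqrt(201)) = -4701 + (35 - 5*sqrt(201)) = -4666 - 5*sqrt(201)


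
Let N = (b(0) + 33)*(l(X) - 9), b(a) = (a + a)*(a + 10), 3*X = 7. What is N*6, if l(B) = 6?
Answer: -594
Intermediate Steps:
X = 7/3 (X = (⅓)*7 = 7/3 ≈ 2.3333)
b(a) = 2*a*(10 + a) (b(a) = (2*a)*(10 + a) = 2*a*(10 + a))
N = -99 (N = (2*0*(10 + 0) + 33)*(6 - 9) = (2*0*10 + 33)*(-3) = (0 + 33)*(-3) = 33*(-3) = -99)
N*6 = -99*6 = -594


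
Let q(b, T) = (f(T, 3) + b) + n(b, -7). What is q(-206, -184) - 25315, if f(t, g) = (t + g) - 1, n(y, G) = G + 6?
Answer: -25704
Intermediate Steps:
n(y, G) = 6 + G
f(t, g) = -1 + g + t (f(t, g) = (g + t) - 1 = -1 + g + t)
q(b, T) = 1 + T + b (q(b, T) = ((-1 + 3 + T) + b) + (6 - 7) = ((2 + T) + b) - 1 = (2 + T + b) - 1 = 1 + T + b)
q(-206, -184) - 25315 = (1 - 184 - 206) - 25315 = -389 - 25315 = -25704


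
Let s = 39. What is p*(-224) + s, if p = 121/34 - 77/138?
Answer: -742733/1173 ≈ -633.19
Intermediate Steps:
p = 3520/1173 (p = 121*(1/34) - 77*1/138 = 121/34 - 77/138 = 3520/1173 ≈ 3.0009)
p*(-224) + s = (3520/1173)*(-224) + 39 = -788480/1173 + 39 = -742733/1173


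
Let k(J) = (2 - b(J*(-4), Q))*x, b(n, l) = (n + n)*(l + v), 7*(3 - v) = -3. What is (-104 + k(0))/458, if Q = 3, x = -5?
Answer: -57/229 ≈ -0.24891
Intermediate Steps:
v = 24/7 (v = 3 - ⅐*(-3) = 3 + 3/7 = 24/7 ≈ 3.4286)
b(n, l) = 2*n*(24/7 + l) (b(n, l) = (n + n)*(l + 24/7) = (2*n)*(24/7 + l) = 2*n*(24/7 + l))
k(J) = -10 - 1800*J/7 (k(J) = (2 - 2*J*(-4)*(24 + 7*3)/7)*(-5) = (2 - 2*(-4*J)*(24 + 21)/7)*(-5) = (2 - 2*(-4*J)*45/7)*(-5) = (2 - (-360)*J/7)*(-5) = (2 + 360*J/7)*(-5) = -10 - 1800*J/7)
(-104 + k(0))/458 = (-104 + (-10 - 1800/7*0))/458 = (-104 + (-10 + 0))/458 = (-104 - 10)/458 = (1/458)*(-114) = -57/229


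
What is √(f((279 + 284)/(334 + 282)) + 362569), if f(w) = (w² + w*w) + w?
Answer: √137579963210/616 ≈ 602.14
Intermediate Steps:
f(w) = w + 2*w² (f(w) = (w² + w²) + w = 2*w² + w = w + 2*w²)
√(f((279 + 284)/(334 + 282)) + 362569) = √(((279 + 284)/(334 + 282))*(1 + 2*((279 + 284)/(334 + 282))) + 362569) = √((563/616)*(1 + 2*(563/616)) + 362569) = √((563*(1/616))*(1 + 2*(563*(1/616))) + 362569) = √(563*(1 + 2*(563/616))/616 + 362569) = √(563*(1 + 563/308)/616 + 362569) = √((563/616)*(871/308) + 362569) = √(490373/189728 + 362569) = √(68789981605/189728) = √137579963210/616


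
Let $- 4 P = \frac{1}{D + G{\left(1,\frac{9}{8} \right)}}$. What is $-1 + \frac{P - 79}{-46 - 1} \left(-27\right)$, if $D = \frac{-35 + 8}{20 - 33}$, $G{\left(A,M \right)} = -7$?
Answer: $- \frac{557729}{12032} \approx -46.354$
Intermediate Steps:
$D = \frac{27}{13}$ ($D = - \frac{27}{-13} = \left(-27\right) \left(- \frac{1}{13}\right) = \frac{27}{13} \approx 2.0769$)
$P = \frac{13}{256}$ ($P = - \frac{1}{4 \left(\frac{27}{13} - 7\right)} = - \frac{1}{4 \left(- \frac{64}{13}\right)} = \left(- \frac{1}{4}\right) \left(- \frac{13}{64}\right) = \frac{13}{256} \approx 0.050781$)
$-1 + \frac{P - 79}{-46 - 1} \left(-27\right) = -1 + \frac{\frac{13}{256} - 79}{-46 - 1} \left(-27\right) = -1 + - \frac{20211}{256 \left(-47\right)} \left(-27\right) = -1 + \left(- \frac{20211}{256}\right) \left(- \frac{1}{47}\right) \left(-27\right) = -1 + \frac{20211}{12032} \left(-27\right) = -1 - \frac{545697}{12032} = - \frac{557729}{12032}$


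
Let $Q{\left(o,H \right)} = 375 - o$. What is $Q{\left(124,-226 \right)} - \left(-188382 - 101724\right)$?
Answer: $290357$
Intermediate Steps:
$Q{\left(124,-226 \right)} - \left(-188382 - 101724\right) = \left(375 - 124\right) - \left(-188382 - 101724\right) = 251 - -290106 = 251 + 290106 = 290357$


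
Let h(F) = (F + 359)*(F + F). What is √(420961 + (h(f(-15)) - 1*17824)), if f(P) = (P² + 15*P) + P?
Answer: √392817 ≈ 626.75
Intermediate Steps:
f(P) = P² + 16*P
h(F) = 2*F*(359 + F) (h(F) = (359 + F)*(2*F) = 2*F*(359 + F))
√(420961 + (h(f(-15)) - 1*17824)) = √(420961 + (2*(-15*(16 - 15))*(359 - 15*(16 - 15)) - 1*17824)) = √(420961 + (2*(-15*1)*(359 - 15*1) - 17824)) = √(420961 + (2*(-15)*(359 - 15) - 17824)) = √(420961 + (2*(-15)*344 - 17824)) = √(420961 + (-10320 - 17824)) = √(420961 - 28144) = √392817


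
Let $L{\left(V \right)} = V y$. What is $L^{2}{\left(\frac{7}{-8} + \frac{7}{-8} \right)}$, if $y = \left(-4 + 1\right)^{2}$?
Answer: $\frac{3969}{16} \approx 248.06$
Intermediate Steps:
$y = 9$ ($y = \left(-3\right)^{2} = 9$)
$L{\left(V \right)} = 9 V$ ($L{\left(V \right)} = V 9 = 9 V$)
$L^{2}{\left(\frac{7}{-8} + \frac{7}{-8} \right)} = \left(9 \left(\frac{7}{-8} + \frac{7}{-8}\right)\right)^{2} = \left(9 \left(7 \left(- \frac{1}{8}\right) + 7 \left(- \frac{1}{8}\right)\right)\right)^{2} = \left(9 \left(- \frac{7}{8} - \frac{7}{8}\right)\right)^{2} = \left(9 \left(- \frac{7}{4}\right)\right)^{2} = \left(- \frac{63}{4}\right)^{2} = \frac{3969}{16}$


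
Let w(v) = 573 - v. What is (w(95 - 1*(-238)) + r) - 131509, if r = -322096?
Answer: -453365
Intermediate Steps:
(w(95 - 1*(-238)) + r) - 131509 = ((573 - (95 - 1*(-238))) - 322096) - 131509 = ((573 - (95 + 238)) - 322096) - 131509 = ((573 - 1*333) - 322096) - 131509 = ((573 - 333) - 322096) - 131509 = (240 - 322096) - 131509 = -321856 - 131509 = -453365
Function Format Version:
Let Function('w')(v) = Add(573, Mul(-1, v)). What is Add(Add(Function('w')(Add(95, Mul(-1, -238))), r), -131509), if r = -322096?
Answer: -453365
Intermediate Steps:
Add(Add(Function('w')(Add(95, Mul(-1, -238))), r), -131509) = Add(Add(Add(573, Mul(-1, Add(95, Mul(-1, -238)))), -322096), -131509) = Add(Add(Add(573, Mul(-1, Add(95, 238))), -322096), -131509) = Add(Add(Add(573, Mul(-1, 333)), -322096), -131509) = Add(Add(Add(573, -333), -322096), -131509) = Add(Add(240, -322096), -131509) = Add(-321856, -131509) = -453365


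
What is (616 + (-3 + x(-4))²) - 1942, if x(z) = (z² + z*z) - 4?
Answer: -701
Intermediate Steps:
x(z) = -4 + 2*z² (x(z) = (z² + z²) - 4 = 2*z² - 4 = -4 + 2*z²)
(616 + (-3 + x(-4))²) - 1942 = (616 + (-3 + (-4 + 2*(-4)²))²) - 1942 = (616 + (-3 + (-4 + 2*16))²) - 1942 = (616 + (-3 + (-4 + 32))²) - 1942 = (616 + (-3 + 28)²) - 1942 = (616 + 25²) - 1942 = (616 + 625) - 1942 = 1241 - 1942 = -701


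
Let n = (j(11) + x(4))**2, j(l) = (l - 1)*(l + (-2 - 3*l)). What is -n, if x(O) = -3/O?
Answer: -927369/16 ≈ -57961.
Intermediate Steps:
j(l) = (-1 + l)*(-2 - 2*l)
n = 927369/16 (n = ((2 - 2*11**2) - 3/4)**2 = ((2 - 2*121) - 3*1/4)**2 = ((2 - 242) - 3/4)**2 = (-240 - 3/4)**2 = (-963/4)**2 = 927369/16 ≈ 57961.)
-n = -1*927369/16 = -927369/16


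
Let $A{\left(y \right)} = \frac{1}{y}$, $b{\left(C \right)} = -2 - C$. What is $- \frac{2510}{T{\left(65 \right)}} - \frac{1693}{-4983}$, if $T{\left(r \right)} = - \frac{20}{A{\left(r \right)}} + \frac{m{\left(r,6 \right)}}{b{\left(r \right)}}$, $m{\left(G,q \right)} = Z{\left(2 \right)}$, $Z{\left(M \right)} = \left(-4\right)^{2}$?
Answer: $\frac{492739249}{217049514} \approx 2.2702$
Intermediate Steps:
$Z{\left(M \right)} = 16$
$m{\left(G,q \right)} = 16$
$T{\left(r \right)} = - 20 r + \frac{16}{-2 - r}$ ($T{\left(r \right)} = - \frac{20}{\frac{1}{r}} + \frac{16}{-2 - r} = - 20 r + \frac{16}{-2 - r}$)
$- \frac{2510}{T{\left(65 \right)}} - \frac{1693}{-4983} = - \frac{2510}{4 \frac{1}{2 + 65} \left(-4 - 325 \left(2 + 65\right)\right)} - \frac{1693}{-4983} = - \frac{2510}{4 \cdot \frac{1}{67} \left(-4 - 325 \cdot 67\right)} - - \frac{1693}{4983} = - \frac{2510}{4 \cdot \frac{1}{67} \left(-4 - 21775\right)} + \frac{1693}{4983} = - \frac{2510}{4 \cdot \frac{1}{67} \left(-21779\right)} + \frac{1693}{4983} = - \frac{2510}{- \frac{87116}{67}} + \frac{1693}{4983} = \left(-2510\right) \left(- \frac{67}{87116}\right) + \frac{1693}{4983} = \frac{84085}{43558} + \frac{1693}{4983} = \frac{492739249}{217049514}$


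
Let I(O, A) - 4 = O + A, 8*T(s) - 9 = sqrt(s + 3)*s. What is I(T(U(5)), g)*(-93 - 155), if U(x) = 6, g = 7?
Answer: -3565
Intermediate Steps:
T(s) = 9/8 + s*sqrt(3 + s)/8 (T(s) = 9/8 + (sqrt(s + 3)*s)/8 = 9/8 + (sqrt(3 + s)*s)/8 = 9/8 + (s*sqrt(3 + s))/8 = 9/8 + s*sqrt(3 + s)/8)
I(O, A) = 4 + A + O (I(O, A) = 4 + (O + A) = 4 + (A + O) = 4 + A + O)
I(T(U(5)), g)*(-93 - 155) = (4 + 7 + (9/8 + (1/8)*6*sqrt(3 + 6)))*(-93 - 155) = (4 + 7 + (9/8 + (1/8)*6*sqrt(9)))*(-248) = (4 + 7 + (9/8 + (1/8)*6*3))*(-248) = (4 + 7 + (9/8 + 9/4))*(-248) = (4 + 7 + 27/8)*(-248) = (115/8)*(-248) = -3565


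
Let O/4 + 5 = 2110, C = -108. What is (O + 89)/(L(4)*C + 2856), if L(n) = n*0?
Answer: 8509/2856 ≈ 2.9793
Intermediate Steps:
L(n) = 0
O = 8420 (O = -20 + 4*2110 = -20 + 8440 = 8420)
(O + 89)/(L(4)*C + 2856) = (8420 + 89)/(0*(-108) + 2856) = 8509/(0 + 2856) = 8509/2856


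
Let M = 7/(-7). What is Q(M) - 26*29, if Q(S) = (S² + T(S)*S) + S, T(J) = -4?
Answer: -750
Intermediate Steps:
M = -1 (M = 7*(-⅐) = -1)
Q(S) = S² - 3*S (Q(S) = (S² - 4*S) + S = S² - 3*S)
Q(M) - 26*29 = -(-3 - 1) - 26*29 = -1*(-4) - 754 = 4 - 754 = -750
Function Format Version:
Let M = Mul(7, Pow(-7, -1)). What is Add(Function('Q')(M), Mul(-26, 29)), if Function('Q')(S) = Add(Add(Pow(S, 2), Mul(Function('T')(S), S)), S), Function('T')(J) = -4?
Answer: -750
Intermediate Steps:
M = -1 (M = Mul(7, Rational(-1, 7)) = -1)
Function('Q')(S) = Add(Pow(S, 2), Mul(-3, S)) (Function('Q')(S) = Add(Add(Pow(S, 2), Mul(-4, S)), S) = Add(Pow(S, 2), Mul(-3, S)))
Add(Function('Q')(M), Mul(-26, 29)) = Add(Mul(-1, Add(-3, -1)), Mul(-26, 29)) = Add(Mul(-1, -4), -754) = Add(4, -754) = -750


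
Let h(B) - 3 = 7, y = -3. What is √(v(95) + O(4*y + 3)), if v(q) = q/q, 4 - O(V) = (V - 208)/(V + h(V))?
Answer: √222 ≈ 14.900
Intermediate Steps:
h(B) = 10 (h(B) = 3 + 7 = 10)
O(V) = 4 - (-208 + V)/(10 + V) (O(V) = 4 - (V - 208)/(V + 10) = 4 - (-208 + V)/(10 + V))
v(q) = 1
√(v(95) + O(4*y + 3)) = √(1 + (248 + 3*(4*(-3) + 3))/(10 + (4*(-3) + 3))) = √(1 + (248 + 3*(-12 + 3))/(10 + (-12 + 3))) = √(1 + (248 + 3*(-9))/(10 - 9)) = √(1 + (248 - 27)/1) = √(1 + 1*221) = √(1 + 221) = √222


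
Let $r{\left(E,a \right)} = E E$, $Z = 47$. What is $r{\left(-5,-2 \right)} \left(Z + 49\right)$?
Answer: $2400$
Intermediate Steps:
$r{\left(E,a \right)} = E^{2}$
$r{\left(-5,-2 \right)} \left(Z + 49\right) = \left(-5\right)^{2} \left(47 + 49\right) = 25 \cdot 96 = 2400$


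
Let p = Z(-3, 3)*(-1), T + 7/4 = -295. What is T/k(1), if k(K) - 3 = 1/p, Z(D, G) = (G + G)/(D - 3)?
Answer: -1187/16 ≈ -74.188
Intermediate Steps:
T = -1187/4 (T = -7/4 - 295 = -1187/4 ≈ -296.75)
Z(D, G) = 2*G/(-3 + D) (Z(D, G) = (2*G)/(-3 + D) = 2*G/(-3 + D))
p = 1 (p = (2*3/(-3 - 3))*(-1) = (2*3/(-6))*(-1) = (2*3*(-⅙))*(-1) = -1*(-1) = 1)
k(K) = 4 (k(K) = 3 + 1/1 = 3 + 1 = 4)
T/k(1) = -1187/4/4 = -1187/4*¼ = -1187/16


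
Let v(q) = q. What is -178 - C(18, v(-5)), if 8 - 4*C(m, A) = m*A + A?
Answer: -815/4 ≈ -203.75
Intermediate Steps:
C(m, A) = 2 - A/4 - A*m/4 (C(m, A) = 2 - (m*A + A)/4 = 2 - (A*m + A)/4 = 2 - (A + A*m)/4 = 2 + (-A/4 - A*m/4) = 2 - A/4 - A*m/4)
-178 - C(18, v(-5)) = -178 - (2 - ¼*(-5) - ¼*(-5)*18) = -178 - (2 + 5/4 + 45/2) = -178 - 1*103/4 = -178 - 103/4 = -815/4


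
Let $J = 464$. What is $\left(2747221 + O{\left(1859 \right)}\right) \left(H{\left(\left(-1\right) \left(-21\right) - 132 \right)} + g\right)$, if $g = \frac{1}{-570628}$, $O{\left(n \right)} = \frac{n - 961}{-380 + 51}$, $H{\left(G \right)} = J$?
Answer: $\frac{239309600142692101}{187736612} \approx 1.2747 \cdot 10^{9}$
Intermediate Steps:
$H{\left(G \right)} = 464$
$O{\left(n \right)} = \frac{961}{329} - \frac{n}{329}$ ($O{\left(n \right)} = \frac{-961 + n}{-329} = \left(-961 + n\right) \left(- \frac{1}{329}\right) = \frac{961}{329} - \frac{n}{329}$)
$g = - \frac{1}{570628} \approx -1.7525 \cdot 10^{-6}$
$\left(2747221 + O{\left(1859 \right)}\right) \left(H{\left(\left(-1\right) \left(-21\right) - 132 \right)} + g\right) = \left(2747221 + \left(\frac{961}{329} - \frac{1859}{329}\right)\right) \left(464 - \frac{1}{570628}\right) = \left(2747221 + \left(\frac{961}{329} - \frac{1859}{329}\right)\right) \frac{264771391}{570628} = \left(2747221 - \frac{898}{329}\right) \frac{264771391}{570628} = \frac{903834811}{329} \cdot \frac{264771391}{570628} = \frac{239309600142692101}{187736612}$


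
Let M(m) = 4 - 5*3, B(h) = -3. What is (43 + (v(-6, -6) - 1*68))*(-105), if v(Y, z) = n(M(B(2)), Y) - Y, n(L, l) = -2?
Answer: 2205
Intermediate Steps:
M(m) = -11 (M(m) = 4 - 15 = -11)
v(Y, z) = -2 - Y
(43 + (v(-6, -6) - 1*68))*(-105) = (43 + ((-2 - 1*(-6)) - 1*68))*(-105) = (43 + ((-2 + 6) - 68))*(-105) = (43 + (4 - 68))*(-105) = (43 - 64)*(-105) = -21*(-105) = 2205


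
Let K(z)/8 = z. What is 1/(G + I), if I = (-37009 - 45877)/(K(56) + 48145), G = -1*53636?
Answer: -48593/2606417034 ≈ -1.8644e-5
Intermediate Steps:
K(z) = 8*z
G = -53636
I = -82886/48593 (I = (-37009 - 45877)/(8*56 + 48145) = -82886/(448 + 48145) = -82886/48593 ≈ -1.7057)
1/(G + I) = 1/(-53636 - 82886/48593) = 1/(-2606417034/48593) = -48593/2606417034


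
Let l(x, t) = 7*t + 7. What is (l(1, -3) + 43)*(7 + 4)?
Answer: 319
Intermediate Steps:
l(x, t) = 7 + 7*t
(l(1, -3) + 43)*(7 + 4) = ((7 + 7*(-3)) + 43)*(7 + 4) = ((7 - 21) + 43)*11 = (-14 + 43)*11 = 29*11 = 319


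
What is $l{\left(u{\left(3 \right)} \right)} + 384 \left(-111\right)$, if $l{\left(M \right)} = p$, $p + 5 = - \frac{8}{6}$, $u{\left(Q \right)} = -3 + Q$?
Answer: $- \frac{127891}{3} \approx -42630.0$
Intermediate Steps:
$p = - \frac{19}{3}$ ($p = -5 - \frac{8}{6} = -5 - \frac{4}{3} = - \frac{19}{3} \approx -6.3333$)
$l{\left(M \right)} = - \frac{19}{3}$
$l{\left(u{\left(3 \right)} \right)} + 384 \left(-111\right) = - \frac{19}{3} + 384 \left(-111\right) = - \frac{19}{3} - 42624 = - \frac{127891}{3}$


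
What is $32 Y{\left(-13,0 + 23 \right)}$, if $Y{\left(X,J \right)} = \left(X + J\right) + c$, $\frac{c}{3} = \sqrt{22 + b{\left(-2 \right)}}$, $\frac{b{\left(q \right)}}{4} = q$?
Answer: $320 + 96 \sqrt{14} \approx 679.2$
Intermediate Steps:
$b{\left(q \right)} = 4 q$
$c = 3 \sqrt{14}$ ($c = 3 \sqrt{22 + 4 \left(-2\right)} = 3 \sqrt{22 - 8} = 3 \sqrt{14} \approx 11.225$)
$Y{\left(X,J \right)} = J + X + 3 \sqrt{14}$ ($Y{\left(X,J \right)} = \left(X + J\right) + 3 \sqrt{14} = \left(J + X\right) + 3 \sqrt{14} = J + X + 3 \sqrt{14}$)
$32 Y{\left(-13,0 + 23 \right)} = 32 \left(\left(0 + 23\right) - 13 + 3 \sqrt{14}\right) = 32 \left(23 - 13 + 3 \sqrt{14}\right) = 32 \left(10 + 3 \sqrt{14}\right) = 320 + 96 \sqrt{14}$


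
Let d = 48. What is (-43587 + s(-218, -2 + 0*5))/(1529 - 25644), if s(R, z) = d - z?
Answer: 3349/1855 ≈ 1.8054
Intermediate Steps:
s(R, z) = 48 - z
(-43587 + s(-218, -2 + 0*5))/(1529 - 25644) = (-43587 + (48 - (-2 + 0*5)))/(1529 - 25644) = (-43587 + (48 - (-2 + 0)))/(-24115) = (-43587 + (48 - 1*(-2)))*(-1/24115) = (-43587 + (48 + 2))*(-1/24115) = (-43587 + 50)*(-1/24115) = -43537*(-1/24115) = 3349/1855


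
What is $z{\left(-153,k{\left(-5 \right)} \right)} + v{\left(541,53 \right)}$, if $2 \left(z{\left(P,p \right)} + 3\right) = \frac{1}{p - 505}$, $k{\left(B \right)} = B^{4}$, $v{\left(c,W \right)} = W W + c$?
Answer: $\frac{803281}{240} \approx 3347.0$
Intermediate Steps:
$v{\left(c,W \right)} = c + W^{2}$ ($v{\left(c,W \right)} = W^{2} + c = c + W^{2}$)
$z{\left(P,p \right)} = -3 + \frac{1}{2 \left(-505 + p\right)}$ ($z{\left(P,p \right)} = -3 + \frac{1}{2 \left(p - 505\right)} = -3 + \frac{1}{2 \left(-505 + p\right)}$)
$z{\left(-153,k{\left(-5 \right)} \right)} + v{\left(541,53 \right)} = \frac{3031 - 6 \left(-5\right)^{4}}{2 \left(-505 + \left(-5\right)^{4}\right)} + \left(541 + 53^{2}\right) = \frac{3031 - 3750}{2 \left(-505 + 625\right)} + \left(541 + 2809\right) = \frac{3031 - 3750}{2 \cdot 120} + 3350 = \frac{1}{2} \cdot \frac{1}{120} \left(-719\right) + 3350 = - \frac{719}{240} + 3350 = \frac{803281}{240}$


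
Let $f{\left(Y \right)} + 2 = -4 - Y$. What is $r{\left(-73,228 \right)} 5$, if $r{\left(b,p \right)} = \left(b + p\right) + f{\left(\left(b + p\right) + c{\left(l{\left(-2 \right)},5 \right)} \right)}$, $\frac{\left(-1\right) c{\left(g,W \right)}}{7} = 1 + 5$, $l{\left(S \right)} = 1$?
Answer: $180$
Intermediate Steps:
$c{\left(g,W \right)} = -42$ ($c{\left(g,W \right)} = - 7 \left(1 + 5\right) = \left(-7\right) 6 = -42$)
$f{\left(Y \right)} = -6 - Y$ ($f{\left(Y \right)} = -2 - \left(4 + Y\right) = -6 - Y$)
$r{\left(b,p \right)} = 36$ ($r{\left(b,p \right)} = \left(b + p\right) - \left(-36 + b + p\right) = 36$)
$r{\left(-73,228 \right)} 5 = 36 \cdot 5 = 180$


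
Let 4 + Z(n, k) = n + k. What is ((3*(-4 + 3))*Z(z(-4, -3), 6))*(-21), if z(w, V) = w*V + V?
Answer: 693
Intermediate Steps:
z(w, V) = V + V*w (z(w, V) = V*w + V = V + V*w)
Z(n, k) = -4 + k + n (Z(n, k) = -4 + (n + k) = -4 + (k + n) = -4 + k + n)
((3*(-4 + 3))*Z(z(-4, -3), 6))*(-21) = ((3*(-4 + 3))*(-4 + 6 - 3*(1 - 4)))*(-21) = ((3*(-1))*(-4 + 6 - 3*(-3)))*(-21) = -3*(-4 + 6 + 9)*(-21) = -3*11*(-21) = -33*(-21) = 693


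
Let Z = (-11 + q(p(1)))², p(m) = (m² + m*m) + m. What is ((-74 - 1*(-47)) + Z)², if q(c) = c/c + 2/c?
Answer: 292681/81 ≈ 3613.3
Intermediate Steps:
p(m) = m + 2*m² (p(m) = (m² + m²) + m = 2*m² + m = m + 2*m²)
q(c) = 1 + 2/c
Z = 784/9 (Z = (-11 + (2 + 1*(1 + 2*1))/((1*(1 + 2*1))))² = (-11 + (2 + 1*(1 + 2))/((1*(1 + 2))))² = (-11 + (2 + 1*3)/((1*3)))² = (-11 + (2 + 3)/3)² = (-11 + (⅓)*5)² = (-11 + 5/3)² = (-28/3)² = 784/9 ≈ 87.111)
((-74 - 1*(-47)) + Z)² = ((-74 - 1*(-47)) + 784/9)² = ((-74 + 47) + 784/9)² = (-27 + 784/9)² = (541/9)² = 292681/81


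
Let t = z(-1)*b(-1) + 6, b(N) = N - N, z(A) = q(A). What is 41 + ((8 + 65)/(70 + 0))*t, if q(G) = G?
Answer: 1654/35 ≈ 47.257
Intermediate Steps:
z(A) = A
b(N) = 0
t = 6 (t = -1*0 + 6 = 0 + 6 = 6)
41 + ((8 + 65)/(70 + 0))*t = 41 + ((8 + 65)/(70 + 0))*6 = 41 + (73/70)*6 = 41 + 219/35 = 1654/35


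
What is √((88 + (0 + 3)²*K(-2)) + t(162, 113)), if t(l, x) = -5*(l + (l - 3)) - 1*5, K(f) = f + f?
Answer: I*√1558 ≈ 39.471*I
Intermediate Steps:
K(f) = 2*f
t(l, x) = 10 - 10*l (t(l, x) = -5*(l + (-3 + l)) - 5 = -5*(-3 + 2*l) - 5 = (15 - 10*l) - 5 = 10 - 10*l)
√((88 + (0 + 3)²*K(-2)) + t(162, 113)) = √((88 + (0 + 3)²*(2*(-2))) + (10 - 10*162)) = √((88 + 3²*(-4)) + (10 - 1620)) = √((88 + 9*(-4)) - 1610) = √((88 - 36) - 1610) = √(52 - 1610) = √(-1558) = I*√1558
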